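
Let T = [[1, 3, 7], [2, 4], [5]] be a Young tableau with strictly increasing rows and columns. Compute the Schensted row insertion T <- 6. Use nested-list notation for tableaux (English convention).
In row 1, 6 replaces 7 (the leftmost entry greater than 6); 7 is bumped to row 2. 7 is appended to row 2. The new tableau is [[1, 3, 6], [2, 4, 7], [5]].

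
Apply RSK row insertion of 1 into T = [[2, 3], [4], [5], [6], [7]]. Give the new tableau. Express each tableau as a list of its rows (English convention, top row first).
In row 1, 1 replaces 2 (the leftmost entry greater than 1); 2 is bumped to row 2. In row 2, 2 replaces 4 (the leftmost entry greater than 2); 4 is bumped to row 3. In row 3, 4 replaces 5 (the leftmost entry greater than 4); 5 is bumped to row 4. In row 4, 5 replaces 6 (the leftmost entry greater than 5); 6 is bumped to row 5. In row 5, 6 replaces 7 (the leftmost entry greater than 6); 7 is bumped to row 6. 7 starts a new row 6. The new tableau is [[1, 3], [2], [4], [5], [6], [7]].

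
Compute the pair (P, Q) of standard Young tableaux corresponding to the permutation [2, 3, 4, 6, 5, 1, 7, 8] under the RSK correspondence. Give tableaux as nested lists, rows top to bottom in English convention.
Insert each entry of the permutation into P by Schensted row insertion, recording in Q the position of each new cell.

Insert 2: appended to row 1. P = [[2]].
Insert 3: appended to row 1. P = [[2, 3]].
Insert 4: appended to row 1. P = [[2, 3, 4]].
Insert 6: appended to row 1. P = [[2, 3, 4, 6]].
Insert 5: 5 bumps 6 from row 1; 6 starts row 2. P = [[2, 3, 4, 5], [6]].
Insert 1: 1 bumps 2 from row 1; 2 bumps 6 from row 2; 6 starts row 3. P = [[1, 3, 4, 5], [2], [6]].
Insert 7: appended to row 1. P = [[1, 3, 4, 5, 7], [2], [6]].
Insert 8: appended to row 1. P = [[1, 3, 4, 5, 7, 8], [2], [6]].

So P = [[1, 3, 4, 5, 7, 8], [2], [6]], Q = [[1, 2, 3, 4, 7, 8], [5], [6]].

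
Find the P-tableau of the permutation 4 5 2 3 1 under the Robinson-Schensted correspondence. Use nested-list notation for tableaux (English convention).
After inserting 4: P = [[4]].
After inserting 5: P = [[4, 5]].
After inserting 2: P = [[2, 5], [4]].
After inserting 3: P = [[2, 3], [4, 5]].
After inserting 1: P = [[1, 3], [2, 5], [4]].

So P = [[1, 3], [2, 5], [4]].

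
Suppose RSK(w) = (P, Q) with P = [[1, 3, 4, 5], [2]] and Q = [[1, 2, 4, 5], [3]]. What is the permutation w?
Reverse the RSK construction: for i from n down to 1, find the cell of Q containing i, remove the entry at that cell from P, and reverse-bump it up through P; the value ejected from row 1 is w(i).

Step i=5: Q has 5 at row 1, column 4; remove that cell from P, ejecting 5. So w(5) = 5. P is now [[1, 3, 4], [2]].
Step i=4: Q has 4 at row 1, column 3; remove that cell from P, ejecting 4. So w(4) = 4. P is now [[1, 3], [2]].
Step i=3: Q has 3 at row 2, column 1; remove 2 from row 2 of P and reverse-bump: 2 enters row 1 and ejects 1. So w(3) = 1. P is now [[2, 3]].
Step i=2: Q has 2 at row 1, column 2; remove that cell from P, ejecting 3. So w(2) = 3. P is now [[2]].
Step i=1: Q has 1 at row 1, column 1; remove that cell from P, ejecting 2. So w(1) = 2. P is now [].

So w = 2 3 1 4 5.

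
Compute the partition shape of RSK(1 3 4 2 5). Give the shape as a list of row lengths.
Row-insert each entry into an empty tableau.

After inserting 1: P = [[1]].
After inserting 3: P = [[1, 3]].
After inserting 4: P = [[1, 3, 4]].
After inserting 2: P = [[1, 2, 4], [3]].
After inserting 5: P = [[1, 2, 4, 5], [3]].

The final insertion tableau P = [[1, 2, 4, 5], [3]] has shape [4, 1].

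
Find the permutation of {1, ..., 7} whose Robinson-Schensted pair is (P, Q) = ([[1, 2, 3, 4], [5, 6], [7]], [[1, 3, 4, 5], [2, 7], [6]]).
7 1 2 5 6 3 4

Reverse the RSK construction: for i from n down to 1, find the cell of Q containing i, remove the entry at that cell from P, and reverse-bump it up through P; the value ejected from row 1 is w(i).

Step i=7: Q has 7 at row 2, column 2; remove 6 from row 2 of P and reverse-bump: 6 enters row 1 and ejects 4. So w(7) = 4. P is now [[1, 2, 3, 6], [5], [7]].
Step i=6: Q has 6 at row 3, column 1; remove 7 from row 3 of P and reverse-bump: 7 enters row 2 and ejects 5; 5 enters row 1 and ejects 3. So w(6) = 3. P is now [[1, 2, 5, 6], [7]].
Step i=5: Q has 5 at row 1, column 4; remove that cell from P, ejecting 6. So w(5) = 6. P is now [[1, 2, 5], [7]].
Step i=4: Q has 4 at row 1, column 3; remove that cell from P, ejecting 5. So w(4) = 5. P is now [[1, 2], [7]].
Step i=3: Q has 3 at row 1, column 2; remove that cell from P, ejecting 2. So w(3) = 2. P is now [[1], [7]].
Step i=2: Q has 2 at row 2, column 1; remove 7 from row 2 of P and reverse-bump: 7 enters row 1 and ejects 1. So w(2) = 1. P is now [[7]].
Step i=1: Q has 1 at row 1, column 1; remove that cell from P, ejecting 7. So w(1) = 7. P is now [].

So w = 7 1 2 5 6 3 4.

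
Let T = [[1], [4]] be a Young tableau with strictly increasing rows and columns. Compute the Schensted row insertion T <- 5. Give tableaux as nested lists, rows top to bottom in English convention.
5 is larger than every entry of row 1, so it is appended to row 1. The new tableau is [[1, 5], [4]].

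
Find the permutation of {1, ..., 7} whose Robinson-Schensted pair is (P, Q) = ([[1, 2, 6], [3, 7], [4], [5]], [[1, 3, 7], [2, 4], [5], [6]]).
Reverse the RSK construction: for i from n down to 1, find the cell of Q containing i, remove the entry at that cell from P, and reverse-bump it up through P; the value ejected from row 1 is w(i).

Step i=7: Q has 7 at row 1, column 3; remove that cell from P, ejecting 6. So w(7) = 6. P is now [[1, 2], [3, 7], [4], [5]].
Step i=6: Q has 6 at row 4, column 1; remove 5 from row 4 of P and reverse-bump: 5 enters row 3 and ejects 4; 4 enters row 2 and ejects 3; 3 enters row 1 and ejects 2. So w(6) = 2. P is now [[1, 3], [4, 7], [5]].
Step i=5: Q has 5 at row 3, column 1; remove 5 from row 3 of P and reverse-bump: 5 enters row 2 and ejects 4; 4 enters row 1 and ejects 3. So w(5) = 3. P is now [[1, 4], [5, 7]].
Step i=4: Q has 4 at row 2, column 2; remove 7 from row 2 of P and reverse-bump: 7 enters row 1 and ejects 4. So w(4) = 4. P is now [[1, 7], [5]].
Step i=3: Q has 3 at row 1, column 2; remove that cell from P, ejecting 7. So w(3) = 7. P is now [[1], [5]].
Step i=2: Q has 2 at row 2, column 1; remove 5 from row 2 of P and reverse-bump: 5 enters row 1 and ejects 1. So w(2) = 1. P is now [[5]].
Step i=1: Q has 1 at row 1, column 1; remove that cell from P, ejecting 5. So w(1) = 5. P is now [].

So w = 5 1 7 4 3 2 6.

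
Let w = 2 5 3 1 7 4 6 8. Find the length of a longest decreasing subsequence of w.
3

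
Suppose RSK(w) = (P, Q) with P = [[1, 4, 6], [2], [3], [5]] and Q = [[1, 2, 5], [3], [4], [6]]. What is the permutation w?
3 5 4 2 6 1

Reverse RSK: for i = n, n-1, ..., 1, locate i in Q, remove the corresponding corner cell from P, and reverse-bump its entry up through P; the value ejected from row 1 is w(i).

So w = 3 5 4 2 6 1.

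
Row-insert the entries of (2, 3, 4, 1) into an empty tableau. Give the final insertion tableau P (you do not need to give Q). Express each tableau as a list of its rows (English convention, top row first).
Insert 2: appended to row 1. P = [[2]].
Insert 3: appended to row 1. P = [[2, 3]].
Insert 4: appended to row 1. P = [[2, 3, 4]].
Insert 1: 1 bumps 2 from row 1; 2 starts row 2. P = [[1, 3, 4], [2]].

So P = [[1, 3, 4], [2]].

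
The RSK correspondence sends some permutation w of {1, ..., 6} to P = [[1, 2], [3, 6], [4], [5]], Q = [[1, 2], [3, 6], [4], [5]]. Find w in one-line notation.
5 6 4 3 1 2

Reverse the RSK construction: for i from n down to 1, find the cell of Q containing i, remove the entry at that cell from P, and reverse-bump it up through P; the value ejected from row 1 is w(i).

Step i=6: Q has 6 at row 2, column 2; remove 6 from row 2 of P and reverse-bump: 6 enters row 1 and ejects 2. So w(6) = 2. P is now [[1, 6], [3], [4], [5]].
Step i=5: Q has 5 at row 4, column 1; remove 5 from row 4 of P and reverse-bump: 5 enters row 3 and ejects 4; 4 enters row 2 and ejects 3; 3 enters row 1 and ejects 1. So w(5) = 1. P is now [[3, 6], [4], [5]].
Step i=4: Q has 4 at row 3, column 1; remove 5 from row 3 of P and reverse-bump: 5 enters row 2 and ejects 4; 4 enters row 1 and ejects 3. So w(4) = 3. P is now [[4, 6], [5]].
Step i=3: Q has 3 at row 2, column 1; remove 5 from row 2 of P and reverse-bump: 5 enters row 1 and ejects 4. So w(3) = 4. P is now [[5, 6]].
Step i=2: Q has 2 at row 1, column 2; remove that cell from P, ejecting 6. So w(2) = 6. P is now [[5]].
Step i=1: Q has 1 at row 1, column 1; remove that cell from P, ejecting 5. So w(1) = 5. P is now [].

So w = 5 6 4 3 1 2.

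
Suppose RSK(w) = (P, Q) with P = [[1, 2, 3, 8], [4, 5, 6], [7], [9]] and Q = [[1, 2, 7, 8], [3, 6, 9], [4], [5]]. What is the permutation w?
Reverse RSK: for i = n, n-1, ..., 1, locate i in Q, remove the corresponding corner cell from P, and reverse-bump its entry up through P; the value ejected from row 1 is w(i).

So w = 4 9 7 5 1 2 6 8 3.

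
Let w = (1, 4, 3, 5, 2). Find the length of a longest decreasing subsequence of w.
3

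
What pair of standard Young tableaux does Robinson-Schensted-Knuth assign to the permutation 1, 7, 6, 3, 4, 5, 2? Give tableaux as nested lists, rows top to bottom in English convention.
P = [[1, 2, 4, 5], [3], [6], [7]], Q = [[1, 2, 5, 6], [3], [4], [7]]

Insert each entry of the permutation into P by Schensted row insertion, recording in Q the position of each new cell.

Insert 1: appended to row 1. P = [[1]].
Insert 7: appended to row 1. P = [[1, 7]].
Insert 6: 6 bumps 7 from row 1; 7 starts row 2. P = [[1, 6], [7]].
Insert 3: 3 bumps 6 from row 1; 6 bumps 7 from row 2; 7 starts row 3. P = [[1, 3], [6], [7]].
Insert 4: appended to row 1. P = [[1, 3, 4], [6], [7]].
Insert 5: appended to row 1. P = [[1, 3, 4, 5], [6], [7]].
Insert 2: 2 bumps 3 from row 1; 3 bumps 6 from row 2; 6 bumps 7 from row 3; 7 starts row 4. P = [[1, 2, 4, 5], [3], [6], [7]].

So P = [[1, 2, 4, 5], [3], [6], [7]], Q = [[1, 2, 5, 6], [3], [4], [7]].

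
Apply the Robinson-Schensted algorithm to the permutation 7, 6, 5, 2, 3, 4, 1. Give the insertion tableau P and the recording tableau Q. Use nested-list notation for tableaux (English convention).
Insert each entry of the permutation into P by Schensted row insertion, recording in Q the position of each new cell.

Insert 7: appended to row 1. P = [[7]].
Insert 6: 6 bumps 7 from row 1; 7 starts row 2. P = [[6], [7]].
Insert 5: 5 bumps 6 from row 1; 6 bumps 7 from row 2; 7 starts row 3. P = [[5], [6], [7]].
Insert 2: 2 bumps 5 from row 1; 5 bumps 6 from row 2; 6 bumps 7 from row 3; 7 starts row 4. P = [[2], [5], [6], [7]].
Insert 3: appended to row 1. P = [[2, 3], [5], [6], [7]].
Insert 4: appended to row 1. P = [[2, 3, 4], [5], [6], [7]].
Insert 1: 1 bumps 2 from row 1; 2 bumps 5 from row 2; 5 bumps 6 from row 3; 6 bumps 7 from row 4; 7 starts row 5. P = [[1, 3, 4], [2], [5], [6], [7]].

So P = [[1, 3, 4], [2], [5], [6], [7]], Q = [[1, 5, 6], [2], [3], [4], [7]].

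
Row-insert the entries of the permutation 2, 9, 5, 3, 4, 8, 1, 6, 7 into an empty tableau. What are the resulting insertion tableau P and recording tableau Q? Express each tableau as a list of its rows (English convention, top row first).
P = [[1, 3, 4, 6, 7], [2, 8], [5], [9]], Q = [[1, 2, 5, 6, 9], [3, 8], [4], [7]]

Insert each entry of the permutation into P by Schensted row insertion, recording in Q the position of each new cell.

Insert 2: appended to row 1. P = [[2]], Q = [[1]].
Insert 9: appended to row 1. P = [[2, 9]], Q = [[1, 2]].
Insert 5: 5 bumps 9 from row 1; 9 starts row 2. P = [[2, 5], [9]], Q = [[1, 2], [3]].
Insert 3: 3 bumps 5 from row 1; 5 bumps 9 from row 2; 9 starts row 3. P = [[2, 3], [5], [9]], Q = [[1, 2], [3], [4]].
Insert 4: appended to row 1. P = [[2, 3, 4], [5], [9]], Q = [[1, 2, 5], [3], [4]].
Insert 8: appended to row 1. P = [[2, 3, 4, 8], [5], [9]], Q = [[1, 2, 5, 6], [3], [4]].
Insert 1: 1 bumps 2 from row 1; 2 bumps 5 from row 2; 5 bumps 9 from row 3; 9 starts row 4. P = [[1, 3, 4, 8], [2], [5], [9]], Q = [[1, 2, 5, 6], [3], [4], [7]].
Insert 6: 6 bumps 8 from row 1; 8 appends to row 2. P = [[1, 3, 4, 6], [2, 8], [5], [9]], Q = [[1, 2, 5, 6], [3, 8], [4], [7]].
Insert 7: appended to row 1. P = [[1, 3, 4, 6, 7], [2, 8], [5], [9]], Q = [[1, 2, 5, 6, 9], [3, 8], [4], [7]].

So P = [[1, 3, 4, 6, 7], [2, 8], [5], [9]], Q = [[1, 2, 5, 6, 9], [3, 8], [4], [7]].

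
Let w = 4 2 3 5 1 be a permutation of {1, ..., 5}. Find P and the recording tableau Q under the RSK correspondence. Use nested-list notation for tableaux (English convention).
P = [[1, 3, 5], [2], [4]], Q = [[1, 3, 4], [2], [5]]

Insert each entry of the permutation into P by Schensted row insertion, recording in Q the position of each new cell.

Insert 4: appended to row 1. P = [[4]], Q = [[1]].
Insert 2: 2 bumps 4 from row 1; 4 starts row 2. P = [[2], [4]], Q = [[1], [2]].
Insert 3: appended to row 1. P = [[2, 3], [4]], Q = [[1, 3], [2]].
Insert 5: appended to row 1. P = [[2, 3, 5], [4]], Q = [[1, 3, 4], [2]].
Insert 1: 1 bumps 2 from row 1; 2 bumps 4 from row 2; 4 starts row 3. P = [[1, 3, 5], [2], [4]], Q = [[1, 3, 4], [2], [5]].

So P = [[1, 3, 5], [2], [4]], Q = [[1, 3, 4], [2], [5]].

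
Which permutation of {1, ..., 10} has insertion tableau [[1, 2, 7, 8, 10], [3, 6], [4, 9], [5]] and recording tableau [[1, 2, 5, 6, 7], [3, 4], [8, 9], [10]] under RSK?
5 9 4 6 7 8 10 1 3 2

Reverse the RSK construction: for i from n down to 1, find the cell of Q containing i, remove the entry at that cell from P, and reverse-bump it up through P; the value ejected from row 1 is w(i).

Step i=10: Q has 10 at row 4, column 1; remove 5 from row 4 of P and reverse-bump: 5 enters row 3 and ejects 4; 4 enters row 2 and ejects 3; 3 enters row 1 and ejects 2. So w(10) = 2. P is now [[1, 3, 7, 8, 10], [4, 6], [5, 9]].
Step i=9: Q has 9 at row 3, column 2; remove 9 from row 3 of P and reverse-bump: 9 enters row 2 and ejects 6; 6 enters row 1 and ejects 3. So w(9) = 3. P is now [[1, 6, 7, 8, 10], [4, 9], [5]].
Step i=8: Q has 8 at row 3, column 1; remove 5 from row 3 of P and reverse-bump: 5 enters row 2 and ejects 4; 4 enters row 1 and ejects 1. So w(8) = 1. P is now [[4, 6, 7, 8, 10], [5, 9]].
Step i=7: Q has 7 at row 1, column 5; remove that cell from P, ejecting 10. So w(7) = 10. P is now [[4, 6, 7, 8], [5, 9]].
Step i=6: Q has 6 at row 1, column 4; remove that cell from P, ejecting 8. So w(6) = 8. P is now [[4, 6, 7], [5, 9]].
Step i=5: Q has 5 at row 1, column 3; remove that cell from P, ejecting 7. So w(5) = 7. P is now [[4, 6], [5, 9]].
Step i=4: Q has 4 at row 2, column 2; remove 9 from row 2 of P and reverse-bump: 9 enters row 1 and ejects 6. So w(4) = 6. P is now [[4, 9], [5]].
Step i=3: Q has 3 at row 2, column 1; remove 5 from row 2 of P and reverse-bump: 5 enters row 1 and ejects 4. So w(3) = 4. P is now [[5, 9]].
Step i=2: Q has 2 at row 1, column 2; remove that cell from P, ejecting 9. So w(2) = 9. P is now [[5]].
Step i=1: Q has 1 at row 1, column 1; remove that cell from P, ejecting 5. So w(1) = 5. P is now [].

So w = 5 9 4 6 7 8 10 1 3 2.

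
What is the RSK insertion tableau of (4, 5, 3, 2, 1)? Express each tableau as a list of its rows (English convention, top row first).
Insert 4: appended to row 1. P = [[4]].
Insert 5: appended to row 1. P = [[4, 5]].
Insert 3: 3 bumps 4 from row 1; 4 starts row 2. P = [[3, 5], [4]].
Insert 2: 2 bumps 3 from row 1; 3 bumps 4 from row 2; 4 starts row 3. P = [[2, 5], [3], [4]].
Insert 1: 1 bumps 2 from row 1; 2 bumps 3 from row 2; 3 bumps 4 from row 3; 4 starts row 4. P = [[1, 5], [2], [3], [4]].

So P = [[1, 5], [2], [3], [4]].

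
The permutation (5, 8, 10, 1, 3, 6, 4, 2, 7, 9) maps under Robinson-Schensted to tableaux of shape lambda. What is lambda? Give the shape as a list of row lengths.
Row-insert each entry into an empty tableau.

After inserting 5: P = [[5]].
After inserting 8: P = [[5, 8]].
After inserting 10: P = [[5, 8, 10]].
After inserting 1: P = [[1, 8, 10], [5]].
After inserting 3: P = [[1, 3, 10], [5, 8]].
After inserting 6: P = [[1, 3, 6], [5, 8, 10]].
After inserting 4: P = [[1, 3, 4], [5, 6, 10], [8]].
After inserting 2: P = [[1, 2, 4], [3, 6, 10], [5], [8]].
After inserting 7: P = [[1, 2, 4, 7], [3, 6, 10], [5], [8]].
After inserting 9: P = [[1, 2, 4, 7, 9], [3, 6, 10], [5], [8]].

The final insertion tableau P = [[1, 2, 4, 7, 9], [3, 6, 10], [5], [8]] has shape [5, 3, 1, 1].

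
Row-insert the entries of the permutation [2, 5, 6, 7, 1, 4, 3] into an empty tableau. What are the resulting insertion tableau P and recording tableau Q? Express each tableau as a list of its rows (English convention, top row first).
P = [[1, 3, 6, 7], [2, 4], [5]], Q = [[1, 2, 3, 4], [5, 6], [7]]

Insert each entry of the permutation into P by Schensted row insertion, recording in Q the position of each new cell.

Insert 2: appended to row 1. P = [[2]].
Insert 5: appended to row 1. P = [[2, 5]].
Insert 6: appended to row 1. P = [[2, 5, 6]].
Insert 7: appended to row 1. P = [[2, 5, 6, 7]].
Insert 1: 1 bumps 2 from row 1; 2 starts row 2. P = [[1, 5, 6, 7], [2]].
Insert 4: 4 bumps 5 from row 1; 5 appends to row 2. P = [[1, 4, 6, 7], [2, 5]].
Insert 3: 3 bumps 4 from row 1; 4 bumps 5 from row 2; 5 starts row 3. P = [[1, 3, 6, 7], [2, 4], [5]].

So P = [[1, 3, 6, 7], [2, 4], [5]], Q = [[1, 2, 3, 4], [5, 6], [7]].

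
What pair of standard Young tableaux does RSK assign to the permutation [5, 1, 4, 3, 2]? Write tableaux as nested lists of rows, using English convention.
Insert each entry of the permutation into P by Schensted row insertion, recording in Q the position of each new cell.

After inserting 5: P = [[5]].
After inserting 1: P = [[1], [5]].
After inserting 4: P = [[1, 4], [5]].
After inserting 3: P = [[1, 3], [4], [5]].
After inserting 2: P = [[1, 2], [3], [4], [5]].

So P = [[1, 2], [3], [4], [5]], Q = [[1, 3], [2], [4], [5]].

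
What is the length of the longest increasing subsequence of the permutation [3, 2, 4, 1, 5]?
3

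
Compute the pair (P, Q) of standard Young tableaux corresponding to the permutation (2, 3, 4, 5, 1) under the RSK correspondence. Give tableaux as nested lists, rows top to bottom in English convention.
P = [[1, 3, 4, 5], [2]], Q = [[1, 2, 3, 4], [5]]

Insert each entry of the permutation into P by Schensted row insertion, recording in Q the position of each new cell.

After inserting 2: P = [[2]].
After inserting 3: P = [[2, 3]].
After inserting 4: P = [[2, 3, 4]].
After inserting 5: P = [[2, 3, 4, 5]].
After inserting 1: P = [[1, 3, 4, 5], [2]].

So P = [[1, 3, 4, 5], [2]], Q = [[1, 2, 3, 4], [5]].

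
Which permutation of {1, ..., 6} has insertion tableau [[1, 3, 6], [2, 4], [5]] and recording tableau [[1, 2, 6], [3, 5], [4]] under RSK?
Reverse RSK: for i = n, n-1, ..., 1, locate i in Q, remove the corresponding corner cell from P, and reverse-bump its entry up through P; the value ejected from row 1 is w(i).

So w = 2 5 4 1 3 6.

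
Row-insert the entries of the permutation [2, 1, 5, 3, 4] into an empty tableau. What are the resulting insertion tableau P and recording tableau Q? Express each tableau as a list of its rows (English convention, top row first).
Insert each entry of the permutation into P by Schensted row insertion, recording in Q the position of each new cell.

Insert 2: appended to row 1. P = [[2]].
Insert 1: 1 bumps 2 from row 1; 2 starts row 2. P = [[1], [2]].
Insert 5: appended to row 1. P = [[1, 5], [2]].
Insert 3: 3 bumps 5 from row 1; 5 appends to row 2. P = [[1, 3], [2, 5]].
Insert 4: appended to row 1. P = [[1, 3, 4], [2, 5]].

So P = [[1, 3, 4], [2, 5]], Q = [[1, 3, 5], [2, 4]].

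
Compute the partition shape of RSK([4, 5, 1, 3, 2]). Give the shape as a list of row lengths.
[2, 2, 1]

Row-insert each entry into an empty tableau.

After inserting 4: P = [[4]].
After inserting 5: P = [[4, 5]].
After inserting 1: P = [[1, 5], [4]].
After inserting 3: P = [[1, 3], [4, 5]].
After inserting 2: P = [[1, 2], [3, 5], [4]].

The final insertion tableau P = [[1, 2], [3, 5], [4]] has shape [2, 2, 1].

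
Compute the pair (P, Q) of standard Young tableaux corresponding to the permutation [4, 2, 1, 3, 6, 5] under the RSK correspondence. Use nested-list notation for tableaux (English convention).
P = [[1, 3, 5], [2, 6], [4]], Q = [[1, 4, 5], [2, 6], [3]]

Insert each entry of the permutation into P by Schensted row insertion, recording in Q the position of each new cell.

After inserting 4: P = [[4]].
After inserting 2: P = [[2], [4]].
After inserting 1: P = [[1], [2], [4]].
After inserting 3: P = [[1, 3], [2], [4]].
After inserting 6: P = [[1, 3, 6], [2], [4]].
After inserting 5: P = [[1, 3, 5], [2, 6], [4]].

So P = [[1, 3, 5], [2, 6], [4]], Q = [[1, 4, 5], [2, 6], [3]].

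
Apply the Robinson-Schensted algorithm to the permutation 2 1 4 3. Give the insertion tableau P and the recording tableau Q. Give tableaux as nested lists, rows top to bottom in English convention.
Insert each entry of the permutation into P by Schensted row insertion, recording in Q the position of each new cell.

Insert 2: appended to row 1. P = [[2]], Q = [[1]].
Insert 1: 1 bumps 2 from row 1; 2 starts row 2. P = [[1], [2]], Q = [[1], [2]].
Insert 4: appended to row 1. P = [[1, 4], [2]], Q = [[1, 3], [2]].
Insert 3: 3 bumps 4 from row 1; 4 appends to row 2. P = [[1, 3], [2, 4]], Q = [[1, 3], [2, 4]].

So P = [[1, 3], [2, 4]], Q = [[1, 3], [2, 4]].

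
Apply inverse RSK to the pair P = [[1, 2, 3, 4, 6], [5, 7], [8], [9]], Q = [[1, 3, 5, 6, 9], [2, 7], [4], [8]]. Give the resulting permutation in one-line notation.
Reverse RSK: for i = n, n-1, ..., 1, locate i in Q, remove the corresponding corner cell from P, and reverse-bump its entry up through P; the value ejected from row 1 is w(i).

So w = 9 1 5 2 3 8 7 4 6.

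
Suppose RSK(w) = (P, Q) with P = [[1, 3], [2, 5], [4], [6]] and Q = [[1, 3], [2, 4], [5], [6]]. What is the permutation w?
Reverse the RSK construction: for i from n down to 1, find the cell of Q containing i, remove the entry at that cell from P, and reverse-bump it up through P; the value ejected from row 1 is w(i).

Step i=6: Q has 6 at row 4, column 1; remove 6 from row 4 of P and reverse-bump: 6 enters row 3 and ejects 4; 4 enters row 2 and ejects 2; 2 enters row 1 and ejects 1. So w(6) = 1. P is now [[2, 3], [4, 5], [6]].
Step i=5: Q has 5 at row 3, column 1; remove 6 from row 3 of P and reverse-bump: 6 enters row 2 and ejects 5; 5 enters row 1 and ejects 3. So w(5) = 3. P is now [[2, 5], [4, 6]].
Step i=4: Q has 4 at row 2, column 2; remove 6 from row 2 of P and reverse-bump: 6 enters row 1 and ejects 5. So w(4) = 5. P is now [[2, 6], [4]].
Step i=3: Q has 3 at row 1, column 2; remove that cell from P, ejecting 6. So w(3) = 6. P is now [[2], [4]].
Step i=2: Q has 2 at row 2, column 1; remove 4 from row 2 of P and reverse-bump: 4 enters row 1 and ejects 2. So w(2) = 2. P is now [[4]].
Step i=1: Q has 1 at row 1, column 1; remove that cell from P, ejecting 4. So w(1) = 4. P is now [].

So w = 4 2 6 5 3 1.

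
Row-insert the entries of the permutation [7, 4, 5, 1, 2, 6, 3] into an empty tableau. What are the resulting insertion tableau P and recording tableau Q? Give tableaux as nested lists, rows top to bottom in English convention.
P = [[1, 2, 3], [4, 5, 6], [7]], Q = [[1, 3, 6], [2, 5, 7], [4]]

Insert each entry of the permutation into P by Schensted row insertion, recording in Q the position of each new cell.

After inserting 7: P = [[7]].
After inserting 4: P = [[4], [7]].
After inserting 5: P = [[4, 5], [7]].
After inserting 1: P = [[1, 5], [4], [7]].
After inserting 2: P = [[1, 2], [4, 5], [7]].
After inserting 6: P = [[1, 2, 6], [4, 5], [7]].
After inserting 3: P = [[1, 2, 3], [4, 5, 6], [7]].

So P = [[1, 2, 3], [4, 5, 6], [7]], Q = [[1, 3, 6], [2, 5, 7], [4]].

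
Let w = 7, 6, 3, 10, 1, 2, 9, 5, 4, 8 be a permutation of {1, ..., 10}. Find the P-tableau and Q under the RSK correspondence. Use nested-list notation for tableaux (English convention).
Insert each entry of the permutation into P by Schensted row insertion, recording in Q the position of each new cell.

After inserting 7: P = [[7]].
After inserting 6: P = [[6], [7]].
After inserting 3: P = [[3], [6], [7]].
After inserting 10: P = [[3, 10], [6], [7]].
After inserting 1: P = [[1, 10], [3], [6], [7]].
After inserting 2: P = [[1, 2], [3, 10], [6], [7]].
After inserting 9: P = [[1, 2, 9], [3, 10], [6], [7]].
After inserting 5: P = [[1, 2, 5], [3, 9], [6, 10], [7]].
After inserting 4: P = [[1, 2, 4], [3, 5], [6, 9], [7, 10]].
After inserting 8: P = [[1, 2, 4, 8], [3, 5], [6, 9], [7, 10]].

So P = [[1, 2, 4, 8], [3, 5], [6, 9], [7, 10]], Q = [[1, 4, 7, 10], [2, 6], [3, 8], [5, 9]].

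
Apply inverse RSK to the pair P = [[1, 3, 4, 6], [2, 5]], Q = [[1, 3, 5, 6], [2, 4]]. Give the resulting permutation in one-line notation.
Reverse the RSK construction: for i from n down to 1, find the cell of Q containing i, remove the entry at that cell from P, and reverse-bump it up through P; the value ejected from row 1 is w(i).

Step i=6: Q has 6 at row 1, column 4; remove that cell from P, ejecting 6. So w(6) = 6. P is now [[1, 3, 4], [2, 5]].
Step i=5: Q has 5 at row 1, column 3; remove that cell from P, ejecting 4. So w(5) = 4. P is now [[1, 3], [2, 5]].
Step i=4: Q has 4 at row 2, column 2; remove 5 from row 2 of P and reverse-bump: 5 enters row 1 and ejects 3. So w(4) = 3. P is now [[1, 5], [2]].
Step i=3: Q has 3 at row 1, column 2; remove that cell from P, ejecting 5. So w(3) = 5. P is now [[1], [2]].
Step i=2: Q has 2 at row 2, column 1; remove 2 from row 2 of P and reverse-bump: 2 enters row 1 and ejects 1. So w(2) = 1. P is now [[2]].
Step i=1: Q has 1 at row 1, column 1; remove that cell from P, ejecting 2. So w(1) = 2. P is now [].

So w = 2 1 5 3 4 6.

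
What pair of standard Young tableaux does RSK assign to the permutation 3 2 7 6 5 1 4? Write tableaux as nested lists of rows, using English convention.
Insert each entry of the permutation into P by Schensted row insertion, recording in Q the position of each new cell.

Insert 3: appended to row 1. P = [[3]].
Insert 2: 2 bumps 3 from row 1; 3 starts row 2. P = [[2], [3]].
Insert 7: appended to row 1. P = [[2, 7], [3]].
Insert 6: 6 bumps 7 from row 1; 7 appends to row 2. P = [[2, 6], [3, 7]].
Insert 5: 5 bumps 6 from row 1; 6 bumps 7 from row 2; 7 starts row 3. P = [[2, 5], [3, 6], [7]].
Insert 1: 1 bumps 2 from row 1; 2 bumps 3 from row 2; 3 bumps 7 from row 3; 7 starts row 4. P = [[1, 5], [2, 6], [3], [7]].
Insert 4: 4 bumps 5 from row 1; 5 bumps 6 from row 2; 6 appends to row 3. P = [[1, 4], [2, 5], [3, 6], [7]].

So P = [[1, 4], [2, 5], [3, 6], [7]], Q = [[1, 3], [2, 4], [5, 7], [6]].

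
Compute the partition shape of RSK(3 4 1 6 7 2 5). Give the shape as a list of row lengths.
RSK row insertion gives P = [[1, 2, 5, 7], [3, 4, 6]], which has shape [4, 3].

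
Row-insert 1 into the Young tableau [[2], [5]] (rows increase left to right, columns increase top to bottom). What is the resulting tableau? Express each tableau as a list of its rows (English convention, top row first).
[[1], [2], [5]]

In row 1, 1 replaces 2 (the leftmost entry greater than 1); 2 is bumped to row 2. In row 2, 2 replaces 5 (the leftmost entry greater than 2); 5 is bumped to row 3. 5 starts a new row 3. The new tableau is [[1], [2], [5]].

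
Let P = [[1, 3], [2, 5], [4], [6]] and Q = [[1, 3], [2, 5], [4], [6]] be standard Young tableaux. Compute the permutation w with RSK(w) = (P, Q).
6 4 5 2 3 1

Reverse RSK: for i = n, n-1, ..., 1, locate i in Q, remove the corresponding corner cell from P, and reverse-bump its entry up through P; the value ejected from row 1 is w(i).

So w = 6 4 5 2 3 1.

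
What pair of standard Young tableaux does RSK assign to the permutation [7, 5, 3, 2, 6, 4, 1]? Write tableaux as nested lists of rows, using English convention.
Insert each entry of the permutation into P by Schensted row insertion, recording in Q the position of each new cell.

After inserting 7: P = [[7]].
After inserting 5: P = [[5], [7]].
After inserting 3: P = [[3], [5], [7]].
After inserting 2: P = [[2], [3], [5], [7]].
After inserting 6: P = [[2, 6], [3], [5], [7]].
After inserting 4: P = [[2, 4], [3, 6], [5], [7]].
After inserting 1: P = [[1, 4], [2, 6], [3], [5], [7]].

So P = [[1, 4], [2, 6], [3], [5], [7]], Q = [[1, 5], [2, 6], [3], [4], [7]].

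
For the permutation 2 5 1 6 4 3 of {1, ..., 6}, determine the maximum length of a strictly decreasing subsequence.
3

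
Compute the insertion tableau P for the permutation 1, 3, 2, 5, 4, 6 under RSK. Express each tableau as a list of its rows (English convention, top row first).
Insert 1: appended to row 1. P = [[1]].
Insert 3: appended to row 1. P = [[1, 3]].
Insert 2: 2 bumps 3 from row 1; 3 starts row 2. P = [[1, 2], [3]].
Insert 5: appended to row 1. P = [[1, 2, 5], [3]].
Insert 4: 4 bumps 5 from row 1; 5 appends to row 2. P = [[1, 2, 4], [3, 5]].
Insert 6: appended to row 1. P = [[1, 2, 4, 6], [3, 5]].

So P = [[1, 2, 4, 6], [3, 5]].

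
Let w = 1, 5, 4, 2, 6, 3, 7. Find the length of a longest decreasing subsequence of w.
3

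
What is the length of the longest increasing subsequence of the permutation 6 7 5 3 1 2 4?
3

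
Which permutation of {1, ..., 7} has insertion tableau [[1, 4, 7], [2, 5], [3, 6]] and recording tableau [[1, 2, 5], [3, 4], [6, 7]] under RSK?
Reverse the RSK construction: for i from n down to 1, find the cell of Q containing i, remove the entry at that cell from P, and reverse-bump it up through P; the value ejected from row 1 is w(i).

Step i=7: Q has 7 at row 3, column 2; remove 6 from row 3 of P and reverse-bump: 6 enters row 2 and ejects 5; 5 enters row 1 and ejects 4. So w(7) = 4. P is now [[1, 5, 7], [2, 6], [3]].
Step i=6: Q has 6 at row 3, column 1; remove 3 from row 3 of P and reverse-bump: 3 enters row 2 and ejects 2; 2 enters row 1 and ejects 1. So w(6) = 1. P is now [[2, 5, 7], [3, 6]].
Step i=5: Q has 5 at row 1, column 3; remove that cell from P, ejecting 7. So w(5) = 7. P is now [[2, 5], [3, 6]].
Step i=4: Q has 4 at row 2, column 2; remove 6 from row 2 of P and reverse-bump: 6 enters row 1 and ejects 5. So w(4) = 5. P is now [[2, 6], [3]].
Step i=3: Q has 3 at row 2, column 1; remove 3 from row 2 of P and reverse-bump: 3 enters row 1 and ejects 2. So w(3) = 2. P is now [[3, 6]].
Step i=2: Q has 2 at row 1, column 2; remove that cell from P, ejecting 6. So w(2) = 6. P is now [[3]].
Step i=1: Q has 1 at row 1, column 1; remove that cell from P, ejecting 3. So w(1) = 3. P is now [].

So w = 3 6 2 5 7 1 4.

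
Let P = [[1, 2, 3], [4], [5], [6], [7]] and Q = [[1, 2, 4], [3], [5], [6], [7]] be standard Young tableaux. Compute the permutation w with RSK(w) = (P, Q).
Reverse the RSK construction: for i from n down to 1, find the cell of Q containing i, remove the entry at that cell from P, and reverse-bump it up through P; the value ejected from row 1 is w(i).

Step i=7: Q has 7 at row 5, column 1; remove 7 from row 5 of P and reverse-bump: 7 enters row 4 and ejects 6; 6 enters row 3 and ejects 5; 5 enters row 2 and ejects 4; 4 enters row 1 and ejects 3. So w(7) = 3. P is now [[1, 2, 4], [5], [6], [7]].
Step i=6: Q has 6 at row 4, column 1; remove 7 from row 4 of P and reverse-bump: 7 enters row 3 and ejects 6; 6 enters row 2 and ejects 5; 5 enters row 1 and ejects 4. So w(6) = 4. P is now [[1, 2, 5], [6], [7]].
Step i=5: Q has 5 at row 3, column 1; remove 7 from row 3 of P and reverse-bump: 7 enters row 2 and ejects 6; 6 enters row 1 and ejects 5. So w(5) = 5. P is now [[1, 2, 6], [7]].
Step i=4: Q has 4 at row 1, column 3; remove that cell from P, ejecting 6. So w(4) = 6. P is now [[1, 2], [7]].
Step i=3: Q has 3 at row 2, column 1; remove 7 from row 2 of P and reverse-bump: 7 enters row 1 and ejects 2. So w(3) = 2. P is now [[1, 7]].
Step i=2: Q has 2 at row 1, column 2; remove that cell from P, ejecting 7. So w(2) = 7. P is now [[1]].
Step i=1: Q has 1 at row 1, column 1; remove that cell from P, ejecting 1. So w(1) = 1. P is now [].

So w = 1 7 2 6 5 4 3.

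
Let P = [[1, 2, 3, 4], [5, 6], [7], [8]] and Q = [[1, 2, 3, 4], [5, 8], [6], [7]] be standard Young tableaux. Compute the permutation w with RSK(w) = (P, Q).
1 2 5 8 7 6 3 4

Reverse the RSK construction: for i from n down to 1, find the cell of Q containing i, remove the entry at that cell from P, and reverse-bump it up through P; the value ejected from row 1 is w(i).

Step i=8: Q has 8 at row 2, column 2; remove 6 from row 2 of P and reverse-bump: 6 enters row 1 and ejects 4. So w(8) = 4. P is now [[1, 2, 3, 6], [5], [7], [8]].
Step i=7: Q has 7 at row 4, column 1; remove 8 from row 4 of P and reverse-bump: 8 enters row 3 and ejects 7; 7 enters row 2 and ejects 5; 5 enters row 1 and ejects 3. So w(7) = 3. P is now [[1, 2, 5, 6], [7], [8]].
Step i=6: Q has 6 at row 3, column 1; remove 8 from row 3 of P and reverse-bump: 8 enters row 2 and ejects 7; 7 enters row 1 and ejects 6. So w(6) = 6. P is now [[1, 2, 5, 7], [8]].
Step i=5: Q has 5 at row 2, column 1; remove 8 from row 2 of P and reverse-bump: 8 enters row 1 and ejects 7. So w(5) = 7. P is now [[1, 2, 5, 8]].
Step i=4: Q has 4 at row 1, column 4; remove that cell from P, ejecting 8. So w(4) = 8. P is now [[1, 2, 5]].
Step i=3: Q has 3 at row 1, column 3; remove that cell from P, ejecting 5. So w(3) = 5. P is now [[1, 2]].
Step i=2: Q has 2 at row 1, column 2; remove that cell from P, ejecting 2. So w(2) = 2. P is now [[1]].
Step i=1: Q has 1 at row 1, column 1; remove that cell from P, ejecting 1. So w(1) = 1. P is now [].

So w = 1 2 5 8 7 6 3 4.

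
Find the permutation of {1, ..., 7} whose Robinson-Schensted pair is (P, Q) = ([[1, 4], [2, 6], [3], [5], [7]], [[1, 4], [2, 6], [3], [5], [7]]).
Reverse the RSK construction: for i from n down to 1, find the cell of Q containing i, remove the entry at that cell from P, and reverse-bump it up through P; the value ejected from row 1 is w(i).

Step i=7: Q has 7 at row 5, column 1; remove 7 from row 5 of P and reverse-bump: 7 enters row 4 and ejects 5; 5 enters row 3 and ejects 3; 3 enters row 2 and ejects 2; 2 enters row 1 and ejects 1. So w(7) = 1. P is now [[2, 4], [3, 6], [5], [7]].
Step i=6: Q has 6 at row 2, column 2; remove 6 from row 2 of P and reverse-bump: 6 enters row 1 and ejects 4. So w(6) = 4. P is now [[2, 6], [3], [5], [7]].
Step i=5: Q has 5 at row 4, column 1; remove 7 from row 4 of P and reverse-bump: 7 enters row 3 and ejects 5; 5 enters row 2 and ejects 3; 3 enters row 1 and ejects 2. So w(5) = 2. P is now [[3, 6], [5], [7]].
Step i=4: Q has 4 at row 1, column 2; remove that cell from P, ejecting 6. So w(4) = 6. P is now [[3], [5], [7]].
Step i=3: Q has 3 at row 3, column 1; remove 7 from row 3 of P and reverse-bump: 7 enters row 2 and ejects 5; 5 enters row 1 and ejects 3. So w(3) = 3. P is now [[5], [7]].
Step i=2: Q has 2 at row 2, column 1; remove 7 from row 2 of P and reverse-bump: 7 enters row 1 and ejects 5. So w(2) = 5. P is now [[7]].
Step i=1: Q has 1 at row 1, column 1; remove that cell from P, ejecting 7. So w(1) = 7. P is now [].

So w = 7 5 3 6 2 4 1.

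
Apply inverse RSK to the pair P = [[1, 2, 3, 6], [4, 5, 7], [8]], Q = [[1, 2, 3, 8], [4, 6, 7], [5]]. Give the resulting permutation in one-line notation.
4 5 8 7 1 2 3 6

Reverse RSK: for i = n, n-1, ..., 1, locate i in Q, remove the corresponding corner cell from P, and reverse-bump its entry up through P; the value ejected from row 1 is w(i).

So w = 4 5 8 7 1 2 3 6.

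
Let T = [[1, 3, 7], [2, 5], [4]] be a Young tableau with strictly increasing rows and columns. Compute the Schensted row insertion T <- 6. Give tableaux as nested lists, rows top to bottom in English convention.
In row 1, 6 replaces 7 (the leftmost entry greater than 6); 7 is bumped to row 2. 7 is appended to row 2. The new tableau is [[1, 3, 6], [2, 5, 7], [4]].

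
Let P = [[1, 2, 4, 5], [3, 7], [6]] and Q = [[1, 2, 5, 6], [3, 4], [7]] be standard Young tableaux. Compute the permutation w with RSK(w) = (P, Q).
6 7 1 3 4 5 2

Reverse the RSK construction: for i from n down to 1, find the cell of Q containing i, remove the entry at that cell from P, and reverse-bump it up through P; the value ejected from row 1 is w(i).

Step i=7: Q has 7 at row 3, column 1; remove 6 from row 3 of P and reverse-bump: 6 enters row 2 and ejects 3; 3 enters row 1 and ejects 2. So w(7) = 2. P is now [[1, 3, 4, 5], [6, 7]].
Step i=6: Q has 6 at row 1, column 4; remove that cell from P, ejecting 5. So w(6) = 5. P is now [[1, 3, 4], [6, 7]].
Step i=5: Q has 5 at row 1, column 3; remove that cell from P, ejecting 4. So w(5) = 4. P is now [[1, 3], [6, 7]].
Step i=4: Q has 4 at row 2, column 2; remove 7 from row 2 of P and reverse-bump: 7 enters row 1 and ejects 3. So w(4) = 3. P is now [[1, 7], [6]].
Step i=3: Q has 3 at row 2, column 1; remove 6 from row 2 of P and reverse-bump: 6 enters row 1 and ejects 1. So w(3) = 1. P is now [[6, 7]].
Step i=2: Q has 2 at row 1, column 2; remove that cell from P, ejecting 7. So w(2) = 7. P is now [[6]].
Step i=1: Q has 1 at row 1, column 1; remove that cell from P, ejecting 6. So w(1) = 6. P is now [].

So w = 6 7 1 3 4 5 2.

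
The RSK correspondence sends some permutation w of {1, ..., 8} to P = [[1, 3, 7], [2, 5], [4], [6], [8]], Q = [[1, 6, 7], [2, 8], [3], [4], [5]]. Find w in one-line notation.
Reverse RSK: for i = n, n-1, ..., 1, locate i in Q, remove the corresponding corner cell from P, and reverse-bump its entry up through P; the value ejected from row 1 is w(i).

So w = 8 6 4 2 1 5 7 3.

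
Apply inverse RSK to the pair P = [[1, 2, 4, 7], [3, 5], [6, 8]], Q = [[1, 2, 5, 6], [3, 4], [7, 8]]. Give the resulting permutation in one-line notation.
6 8 1 3 5 7 2 4

Reverse the RSK construction: for i from n down to 1, find the cell of Q containing i, remove the entry at that cell from P, and reverse-bump it up through P; the value ejected from row 1 is w(i).

Step i=8: Q has 8 at row 3, column 2; remove 8 from row 3 of P and reverse-bump: 8 enters row 2 and ejects 5; 5 enters row 1 and ejects 4. So w(8) = 4. P is now [[1, 2, 5, 7], [3, 8], [6]].
Step i=7: Q has 7 at row 3, column 1; remove 6 from row 3 of P and reverse-bump: 6 enters row 2 and ejects 3; 3 enters row 1 and ejects 2. So w(7) = 2. P is now [[1, 3, 5, 7], [6, 8]].
Step i=6: Q has 6 at row 1, column 4; remove that cell from P, ejecting 7. So w(6) = 7. P is now [[1, 3, 5], [6, 8]].
Step i=5: Q has 5 at row 1, column 3; remove that cell from P, ejecting 5. So w(5) = 5. P is now [[1, 3], [6, 8]].
Step i=4: Q has 4 at row 2, column 2; remove 8 from row 2 of P and reverse-bump: 8 enters row 1 and ejects 3. So w(4) = 3. P is now [[1, 8], [6]].
Step i=3: Q has 3 at row 2, column 1; remove 6 from row 2 of P and reverse-bump: 6 enters row 1 and ejects 1. So w(3) = 1. P is now [[6, 8]].
Step i=2: Q has 2 at row 1, column 2; remove that cell from P, ejecting 8. So w(2) = 8. P is now [[6]].
Step i=1: Q has 1 at row 1, column 1; remove that cell from P, ejecting 6. So w(1) = 6. P is now [].

So w = 6 8 1 3 5 7 2 4.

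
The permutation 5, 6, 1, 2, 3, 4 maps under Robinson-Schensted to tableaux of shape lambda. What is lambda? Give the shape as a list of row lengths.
[4, 2]

Row-insert each entry into an empty tableau.

After inserting 5: P = [[5]].
After inserting 6: P = [[5, 6]].
After inserting 1: P = [[1, 6], [5]].
After inserting 2: P = [[1, 2], [5, 6]].
After inserting 3: P = [[1, 2, 3], [5, 6]].
After inserting 4: P = [[1, 2, 3, 4], [5, 6]].

The final insertion tableau P = [[1, 2, 3, 4], [5, 6]] has shape [4, 2].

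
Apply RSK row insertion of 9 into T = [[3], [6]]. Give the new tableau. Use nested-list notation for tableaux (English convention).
9 is larger than every entry of row 1, so it is appended to row 1. The new tableau is [[3, 9], [6]].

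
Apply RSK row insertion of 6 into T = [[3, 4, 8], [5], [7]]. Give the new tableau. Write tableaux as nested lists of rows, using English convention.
In row 1, 6 replaces 8 (the leftmost entry greater than 6); 8 is bumped to row 2. 8 is appended to row 2. The new tableau is [[3, 4, 6], [5, 8], [7]].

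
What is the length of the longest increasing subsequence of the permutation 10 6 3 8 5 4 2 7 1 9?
4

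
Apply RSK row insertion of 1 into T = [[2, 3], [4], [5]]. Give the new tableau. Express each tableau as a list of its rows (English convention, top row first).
In row 1, 1 replaces 2 (the leftmost entry greater than 1); 2 is bumped to row 2. In row 2, 2 replaces 4 (the leftmost entry greater than 2); 4 is bumped to row 3. In row 3, 4 replaces 5 (the leftmost entry greater than 4); 5 is bumped to row 4. 5 starts a new row 4. The new tableau is [[1, 3], [2], [4], [5]].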